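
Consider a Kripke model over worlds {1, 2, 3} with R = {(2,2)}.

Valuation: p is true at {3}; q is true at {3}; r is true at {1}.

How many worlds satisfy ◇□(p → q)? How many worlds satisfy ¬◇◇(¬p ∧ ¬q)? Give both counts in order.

For ◇□(p → q):
1: no successors, so ◇□(p → q) fails. ✗
2: successors {2}; □(p → q) there: 2:T. ✓
3: no successors, so ◇□(p → q) fails. ✗
— 1 world.
For ¬◇◇(¬p ∧ ¬q):
1: ◇◇(¬p ∧ ¬q) is F. ✓
2: ◇◇(¬p ∧ ¬q) is T. ✗
3: ◇◇(¬p ∧ ¬q) is F. ✓
— 2 worlds.

1 and 2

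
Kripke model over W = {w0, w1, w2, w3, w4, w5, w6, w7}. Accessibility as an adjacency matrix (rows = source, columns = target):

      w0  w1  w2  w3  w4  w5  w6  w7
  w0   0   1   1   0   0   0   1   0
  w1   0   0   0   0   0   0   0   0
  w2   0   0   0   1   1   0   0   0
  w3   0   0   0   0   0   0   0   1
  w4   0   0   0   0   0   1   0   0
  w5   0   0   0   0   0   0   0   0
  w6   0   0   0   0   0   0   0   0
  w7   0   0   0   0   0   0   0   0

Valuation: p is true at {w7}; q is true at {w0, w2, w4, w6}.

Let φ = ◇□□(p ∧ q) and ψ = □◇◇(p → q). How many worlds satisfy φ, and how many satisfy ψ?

For ◇□□(p ∧ q):
w0: successors {w1, w2, w6}; □□(p ∧ q) there: w1:T, w2:F, w6:T. ✓
w1: no successors, so ◇□□(p ∧ q) fails. ✗
w2: successors {w3, w4}; □□(p ∧ q) there: w3:T, w4:T. ✓
w3: successors {w7}; □□(p ∧ q) there: w7:T. ✓
w4: successors {w5}; □□(p ∧ q) there: w5:T. ✓
w5: no successors, so ◇□□(p ∧ q) fails. ✗
w6: no successors, so ◇□□(p ∧ q) fails. ✗
w7: no successors, so ◇□□(p ∧ q) fails. ✗
— 4 worlds.
For □◇◇(p → q):
w0: successors {w1, w2, w6}; ◇◇(p → q) there: w1:F, w2:T, w6:F. ✗
w1: no successors, so □◇◇(p → q) holds vacuously. ✓
w2: successors {w3, w4}; ◇◇(p → q) there: w3:F, w4:F. ✗
w3: successors {w7}; ◇◇(p → q) there: w7:F. ✗
w4: successors {w5}; ◇◇(p → q) there: w5:F. ✗
w5: no successors, so □◇◇(p → q) holds vacuously. ✓
w6: no successors, so □◇◇(p → q) holds vacuously. ✓
w7: no successors, so □◇◇(p → q) holds vacuously. ✓
— 4 worlds.

4 and 4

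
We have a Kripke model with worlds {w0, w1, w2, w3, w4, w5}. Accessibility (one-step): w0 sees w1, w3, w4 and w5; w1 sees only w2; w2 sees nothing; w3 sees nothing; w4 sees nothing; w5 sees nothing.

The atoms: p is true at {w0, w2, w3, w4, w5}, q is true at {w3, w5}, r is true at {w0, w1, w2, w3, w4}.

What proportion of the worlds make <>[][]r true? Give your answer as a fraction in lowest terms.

w0: successors {w1, w3, w4, w5}; [][]r there: w1:T, w3:T, w4:T, w5:T. ✓
w1: successors {w2}; [][]r there: w2:T. ✓
w2: no successors, so <>[][]r fails. ✗
w3: no successors, so <>[][]r fails. ✗
w4: no successors, so <>[][]r fails. ✗
w5: no successors, so <>[][]r fails. ✗
That's 2 of 6 worlds, so 2/6 = 1/3.

1/3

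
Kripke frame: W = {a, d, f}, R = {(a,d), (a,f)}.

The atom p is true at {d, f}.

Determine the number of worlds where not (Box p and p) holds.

1

a: Box p and p is F. ✓
d: Box p and p is T. ✗
f: Box p and p is T. ✗
Satisfying worlds: {a}.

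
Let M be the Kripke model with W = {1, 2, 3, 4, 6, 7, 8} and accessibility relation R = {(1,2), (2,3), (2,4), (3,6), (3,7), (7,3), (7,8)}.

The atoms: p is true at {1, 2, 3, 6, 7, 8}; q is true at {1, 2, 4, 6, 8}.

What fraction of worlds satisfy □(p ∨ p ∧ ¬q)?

6/7

1: successors {2}; p ∨ p ∧ ¬q there: 2:T. ✓
2: successors {3, 4}; p ∨ p ∧ ¬q there: 3:T, 4:F. ✗
3: successors {6, 7}; p ∨ p ∧ ¬q there: 6:T, 7:T. ✓
4: no successors, so □(p ∨ p ∧ ¬q) holds vacuously. ✓
6: no successors, so □(p ∨ p ∧ ¬q) holds vacuously. ✓
7: successors {3, 8}; p ∨ p ∧ ¬q there: 3:T, 8:T. ✓
8: no successors, so □(p ∨ p ∧ ¬q) holds vacuously. ✓
That's 6 of 7 worlds, so 6/7.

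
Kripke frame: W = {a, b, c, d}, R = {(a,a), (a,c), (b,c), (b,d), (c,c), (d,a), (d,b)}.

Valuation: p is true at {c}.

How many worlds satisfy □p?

a: successors {a, c}; p there: a:F, c:T. ✗
b: successors {c, d}; p there: c:T, d:F. ✗
c: successors {c}; p there: c:T. ✓
d: successors {a, b}; p there: a:F, b:F. ✗
Satisfying worlds: {c}.

1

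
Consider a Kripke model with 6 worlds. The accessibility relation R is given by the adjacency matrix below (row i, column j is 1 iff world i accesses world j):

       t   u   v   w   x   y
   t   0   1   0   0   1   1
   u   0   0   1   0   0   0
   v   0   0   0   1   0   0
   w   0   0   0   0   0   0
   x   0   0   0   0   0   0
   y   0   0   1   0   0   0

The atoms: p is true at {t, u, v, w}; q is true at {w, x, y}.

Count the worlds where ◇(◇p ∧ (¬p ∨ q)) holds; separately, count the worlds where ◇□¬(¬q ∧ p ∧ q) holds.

For ◇(◇p ∧ (¬p ∨ q)):
t: successors {u, x, y}; ◇p ∧ (¬p ∨ q) there: u:F, x:F, y:T. ✓
u: successors {v}; ◇p ∧ (¬p ∨ q) there: v:F. ✗
v: successors {w}; ◇p ∧ (¬p ∨ q) there: w:F. ✗
w: no successors, so ◇(◇p ∧ (¬p ∨ q)) fails. ✗
x: no successors, so ◇(◇p ∧ (¬p ∨ q)) fails. ✗
y: successors {v}; ◇p ∧ (¬p ∨ q) there: v:F. ✗
— 1 world.
For ◇□¬(¬q ∧ p ∧ q):
t: successors {u, x, y}; □¬(¬q ∧ p ∧ q) there: u:T, x:T, y:T. ✓
u: successors {v}; □¬(¬q ∧ p ∧ q) there: v:T. ✓
v: successors {w}; □¬(¬q ∧ p ∧ q) there: w:T. ✓
w: no successors, so ◇□¬(¬q ∧ p ∧ q) fails. ✗
x: no successors, so ◇□¬(¬q ∧ p ∧ q) fails. ✗
y: successors {v}; □¬(¬q ∧ p ∧ q) there: v:T. ✓
— 4 worlds.

1 and 4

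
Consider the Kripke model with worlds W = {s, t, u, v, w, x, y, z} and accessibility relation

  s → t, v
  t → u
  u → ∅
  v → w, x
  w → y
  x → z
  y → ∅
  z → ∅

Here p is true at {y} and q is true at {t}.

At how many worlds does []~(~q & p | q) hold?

6

s: successors {t, v}; ~(~q & p | q) there: t:F, v:T. ✗
t: successors {u}; ~(~q & p | q) there: u:T. ✓
u: no successors, so []~(~q & p | q) holds vacuously. ✓
v: successors {w, x}; ~(~q & p | q) there: w:T, x:T. ✓
w: successors {y}; ~(~q & p | q) there: y:F. ✗
x: successors {z}; ~(~q & p | q) there: z:T. ✓
y: no successors, so []~(~q & p | q) holds vacuously. ✓
z: no successors, so []~(~q & p | q) holds vacuously. ✓
Satisfying worlds: {t, u, v, x, y, z}.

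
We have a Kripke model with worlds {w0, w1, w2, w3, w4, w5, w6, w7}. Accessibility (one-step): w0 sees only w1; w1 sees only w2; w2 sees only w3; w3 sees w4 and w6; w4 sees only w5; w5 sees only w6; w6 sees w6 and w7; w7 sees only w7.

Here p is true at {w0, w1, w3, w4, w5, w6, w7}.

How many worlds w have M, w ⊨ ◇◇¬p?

1

w0: successors {w1}; ◇¬p there: w1:T. ✓
w1: successors {w2}; ◇¬p there: w2:F. ✗
w2: successors {w3}; ◇¬p there: w3:F. ✗
w3: successors {w4, w6}; ◇¬p there: w4:F, w6:F. ✗
w4: successors {w5}; ◇¬p there: w5:F. ✗
w5: successors {w6}; ◇¬p there: w6:F. ✗
w6: successors {w6, w7}; ◇¬p there: w6:F, w7:F. ✗
w7: successors {w7}; ◇¬p there: w7:F. ✗
Satisfying worlds: {w0}.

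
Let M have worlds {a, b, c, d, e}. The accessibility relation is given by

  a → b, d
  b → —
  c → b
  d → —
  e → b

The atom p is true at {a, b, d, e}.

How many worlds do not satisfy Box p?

a: successors {b, d}; p there: b:T, d:T. ✓
b: no successors, so Box p holds vacuously. ✓
c: successors {b}; p there: b:T. ✓
d: no successors, so Box p holds vacuously. ✓
e: successors {b}; p there: b:T. ✓
Satisfying worlds: {a, b, c, d, e}.
So Box p fails at the other 0 worlds.

0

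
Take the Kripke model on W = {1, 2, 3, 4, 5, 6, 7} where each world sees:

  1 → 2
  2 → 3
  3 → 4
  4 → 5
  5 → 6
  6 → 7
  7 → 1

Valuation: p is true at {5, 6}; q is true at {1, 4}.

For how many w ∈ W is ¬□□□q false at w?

1: □□□q is T. ✗
2: □□□q is F. ✓
3: □□□q is F. ✓
4: □□□q is F. ✓
5: □□□q is T. ✗
6: □□□q is F. ✓
7: □□□q is F. ✓
Satisfying worlds: {2, 3, 4, 6, 7}.
So ¬□□□q fails at the other 2 worlds.

2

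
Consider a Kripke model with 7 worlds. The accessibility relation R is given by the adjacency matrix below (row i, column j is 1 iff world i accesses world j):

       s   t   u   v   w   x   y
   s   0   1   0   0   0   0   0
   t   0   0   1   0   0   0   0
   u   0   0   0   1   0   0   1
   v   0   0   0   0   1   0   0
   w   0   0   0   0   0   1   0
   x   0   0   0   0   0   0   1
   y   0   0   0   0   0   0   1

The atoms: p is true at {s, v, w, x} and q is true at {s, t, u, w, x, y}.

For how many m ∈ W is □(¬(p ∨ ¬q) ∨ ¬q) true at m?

5

s: successors {t}; ¬(p ∨ ¬q) ∨ ¬q there: t:T. ✓
t: successors {u}; ¬(p ∨ ¬q) ∨ ¬q there: u:T. ✓
u: successors {v, y}; ¬(p ∨ ¬q) ∨ ¬q there: v:T, y:T. ✓
v: successors {w}; ¬(p ∨ ¬q) ∨ ¬q there: w:F. ✗
w: successors {x}; ¬(p ∨ ¬q) ∨ ¬q there: x:F. ✗
x: successors {y}; ¬(p ∨ ¬q) ∨ ¬q there: y:T. ✓
y: successors {y}; ¬(p ∨ ¬q) ∨ ¬q there: y:T. ✓
Satisfying worlds: {s, t, u, x, y}.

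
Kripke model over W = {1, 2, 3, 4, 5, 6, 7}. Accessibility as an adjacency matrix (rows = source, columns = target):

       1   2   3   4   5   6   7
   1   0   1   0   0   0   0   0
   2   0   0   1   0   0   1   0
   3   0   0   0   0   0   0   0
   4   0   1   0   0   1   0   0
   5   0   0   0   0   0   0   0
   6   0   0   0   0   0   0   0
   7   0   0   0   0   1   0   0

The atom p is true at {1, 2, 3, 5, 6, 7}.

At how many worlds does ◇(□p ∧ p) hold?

4

1: successors {2}; □p ∧ p there: 2:T. ✓
2: successors {3, 6}; □p ∧ p there: 3:T, 6:T. ✓
3: no successors, so ◇(□p ∧ p) fails. ✗
4: successors {2, 5}; □p ∧ p there: 2:T, 5:T. ✓
5: no successors, so ◇(□p ∧ p) fails. ✗
6: no successors, so ◇(□p ∧ p) fails. ✗
7: successors {5}; □p ∧ p there: 5:T. ✓
Satisfying worlds: {1, 2, 4, 7}.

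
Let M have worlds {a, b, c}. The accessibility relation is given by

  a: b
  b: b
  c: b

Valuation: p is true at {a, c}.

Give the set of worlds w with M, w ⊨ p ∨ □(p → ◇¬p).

{a, b, c}

a: p is T, □(p → ◇¬p) is T. ✓
b: p is F, □(p → ◇¬p) is T. ✓
c: p is T, □(p → ◇¬p) is T. ✓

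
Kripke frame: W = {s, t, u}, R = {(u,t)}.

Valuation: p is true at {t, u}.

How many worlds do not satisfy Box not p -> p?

s: Box not p is T, p is F. ✗
t: Box not p is T, p is T. ✓
u: Box not p is F, p is T. ✓
Satisfying worlds: {t, u}.
So Box not p -> p fails at the other 1 world.

1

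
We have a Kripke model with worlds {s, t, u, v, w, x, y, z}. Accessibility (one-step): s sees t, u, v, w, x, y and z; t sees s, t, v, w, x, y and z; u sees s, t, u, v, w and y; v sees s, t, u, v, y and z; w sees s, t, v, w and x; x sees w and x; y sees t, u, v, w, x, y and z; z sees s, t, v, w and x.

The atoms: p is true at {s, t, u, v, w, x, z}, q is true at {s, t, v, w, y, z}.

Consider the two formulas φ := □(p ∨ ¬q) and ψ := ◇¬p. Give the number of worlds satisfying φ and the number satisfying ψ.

For □(p ∨ ¬q):
s: successors {t, u, v, w, x, y, z}; p ∨ ¬q there: t:T, u:T, v:T, w:T, x:T, y:F, z:T. ✗
t: successors {s, t, v, w, x, y, z}; p ∨ ¬q there: s:T, t:T, v:T, w:T, x:T, y:F, z:T. ✗
u: successors {s, t, u, v, w, y}; p ∨ ¬q there: s:T, t:T, u:T, v:T, w:T, y:F. ✗
v: successors {s, t, u, v, y, z}; p ∨ ¬q there: s:T, t:T, u:T, v:T, y:F, z:T. ✗
w: successors {s, t, v, w, x}; p ∨ ¬q there: s:T, t:T, v:T, w:T, x:T. ✓
x: successors {w, x}; p ∨ ¬q there: w:T, x:T. ✓
y: successors {t, u, v, w, x, y, z}; p ∨ ¬q there: t:T, u:T, v:T, w:T, x:T, y:F, z:T. ✗
z: successors {s, t, v, w, x}; p ∨ ¬q there: s:T, t:T, v:T, w:T, x:T. ✓
— 3 worlds.
For ◇¬p:
s: successors {t, u, v, w, x, y, z}; ¬p there: t:F, u:F, v:F, w:F, x:F, y:T, z:F. ✓
t: successors {s, t, v, w, x, y, z}; ¬p there: s:F, t:F, v:F, w:F, x:F, y:T, z:F. ✓
u: successors {s, t, u, v, w, y}; ¬p there: s:F, t:F, u:F, v:F, w:F, y:T. ✓
v: successors {s, t, u, v, y, z}; ¬p there: s:F, t:F, u:F, v:F, y:T, z:F. ✓
w: successors {s, t, v, w, x}; ¬p there: s:F, t:F, v:F, w:F, x:F. ✗
x: successors {w, x}; ¬p there: w:F, x:F. ✗
y: successors {t, u, v, w, x, y, z}; ¬p there: t:F, u:F, v:F, w:F, x:F, y:T, z:F. ✓
z: successors {s, t, v, w, x}; ¬p there: s:F, t:F, v:F, w:F, x:F. ✗
— 5 worlds.

3 and 5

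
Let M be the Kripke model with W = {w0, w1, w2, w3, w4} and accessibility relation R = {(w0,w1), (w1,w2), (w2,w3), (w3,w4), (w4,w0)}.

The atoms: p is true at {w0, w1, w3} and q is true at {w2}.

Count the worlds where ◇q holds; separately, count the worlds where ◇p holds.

1 and 3

For ◇q:
w0: successors {w1}; q there: w1:F. ✗
w1: successors {w2}; q there: w2:T. ✓
w2: successors {w3}; q there: w3:F. ✗
w3: successors {w4}; q there: w4:F. ✗
w4: successors {w0}; q there: w0:F. ✗
— 1 world.
For ◇p:
w0: successors {w1}; p there: w1:T. ✓
w1: successors {w2}; p there: w2:F. ✗
w2: successors {w3}; p there: w3:T. ✓
w3: successors {w4}; p there: w4:F. ✗
w4: successors {w0}; p there: w0:T. ✓
— 3 worlds.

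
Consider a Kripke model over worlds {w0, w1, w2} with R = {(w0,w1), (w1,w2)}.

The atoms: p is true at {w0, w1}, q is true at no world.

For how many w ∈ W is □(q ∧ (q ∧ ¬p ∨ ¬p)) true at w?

1

w0: successors {w1}; q ∧ (q ∧ ¬p ∨ ¬p) there: w1:F. ✗
w1: successors {w2}; q ∧ (q ∧ ¬p ∨ ¬p) there: w2:F. ✗
w2: no successors, so □(q ∧ (q ∧ ¬p ∨ ¬p)) holds vacuously. ✓
Satisfying worlds: {w2}.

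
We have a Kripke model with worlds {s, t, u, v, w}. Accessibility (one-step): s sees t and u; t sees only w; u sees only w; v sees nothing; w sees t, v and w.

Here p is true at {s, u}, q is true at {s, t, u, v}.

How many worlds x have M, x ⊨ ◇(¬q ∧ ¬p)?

3

s: successors {t, u}; ¬q ∧ ¬p there: t:F, u:F. ✗
t: successors {w}; ¬q ∧ ¬p there: w:T. ✓
u: successors {w}; ¬q ∧ ¬p there: w:T. ✓
v: no successors, so ◇(¬q ∧ ¬p) fails. ✗
w: successors {t, v, w}; ¬q ∧ ¬p there: t:F, v:F, w:T. ✓
Satisfying worlds: {t, u, w}.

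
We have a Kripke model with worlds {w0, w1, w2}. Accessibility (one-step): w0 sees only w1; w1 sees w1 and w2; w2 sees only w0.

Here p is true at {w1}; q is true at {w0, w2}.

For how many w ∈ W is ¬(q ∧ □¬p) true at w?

2

w0: q ∧ □¬p is F. ✓
w1: q ∧ □¬p is F. ✓
w2: q ∧ □¬p is T. ✗
Satisfying worlds: {w0, w1}.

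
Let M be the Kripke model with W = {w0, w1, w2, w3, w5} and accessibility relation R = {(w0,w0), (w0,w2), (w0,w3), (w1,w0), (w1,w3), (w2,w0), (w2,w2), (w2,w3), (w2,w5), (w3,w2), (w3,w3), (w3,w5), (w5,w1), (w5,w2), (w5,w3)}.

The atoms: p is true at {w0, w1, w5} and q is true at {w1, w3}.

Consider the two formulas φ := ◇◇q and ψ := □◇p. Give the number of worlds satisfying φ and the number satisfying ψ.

5 and 5

For ◇◇q:
w0: successors {w0, w2, w3}; ◇q there: w0:T, w2:T, w3:T. ✓
w1: successors {w0, w3}; ◇q there: w0:T, w3:T. ✓
w2: successors {w0, w2, w3, w5}; ◇q there: w0:T, w2:T, w3:T, w5:T. ✓
w3: successors {w2, w3, w5}; ◇q there: w2:T, w3:T, w5:T. ✓
w5: successors {w1, w2, w3}; ◇q there: w1:T, w2:T, w3:T. ✓
— 5 worlds.
For □◇p:
w0: successors {w0, w2, w3}; ◇p there: w0:T, w2:T, w3:T. ✓
w1: successors {w0, w3}; ◇p there: w0:T, w3:T. ✓
w2: successors {w0, w2, w3, w5}; ◇p there: w0:T, w2:T, w3:T, w5:T. ✓
w3: successors {w2, w3, w5}; ◇p there: w2:T, w3:T, w5:T. ✓
w5: successors {w1, w2, w3}; ◇p there: w1:T, w2:T, w3:T. ✓
— 5 worlds.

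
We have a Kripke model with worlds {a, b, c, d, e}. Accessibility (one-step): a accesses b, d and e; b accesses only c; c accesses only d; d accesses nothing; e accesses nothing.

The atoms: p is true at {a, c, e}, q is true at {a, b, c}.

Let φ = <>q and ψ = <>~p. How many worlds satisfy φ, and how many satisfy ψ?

2 and 2

For <>q:
a: successors {b, d, e}; q there: b:T, d:F, e:F. ✓
b: successors {c}; q there: c:T. ✓
c: successors {d}; q there: d:F. ✗
d: no successors, so <>q fails. ✗
e: no successors, so <>q fails. ✗
— 2 worlds.
For <>~p:
a: successors {b, d, e}; ~p there: b:T, d:T, e:F. ✓
b: successors {c}; ~p there: c:F. ✗
c: successors {d}; ~p there: d:T. ✓
d: no successors, so <>~p fails. ✗
e: no successors, so <>~p fails. ✗
— 2 worlds.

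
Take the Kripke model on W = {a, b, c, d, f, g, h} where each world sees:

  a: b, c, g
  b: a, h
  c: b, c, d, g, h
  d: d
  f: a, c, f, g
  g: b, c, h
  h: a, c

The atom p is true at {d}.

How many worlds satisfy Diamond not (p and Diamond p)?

6

a: successors {b, c, g}; not (p and Diamond p) there: b:T, c:T, g:T. ✓
b: successors {a, h}; not (p and Diamond p) there: a:T, h:T. ✓
c: successors {b, c, d, g, h}; not (p and Diamond p) there: b:T, c:T, d:F, g:T, h:T. ✓
d: successors {d}; not (p and Diamond p) there: d:F. ✗
f: successors {a, c, f, g}; not (p and Diamond p) there: a:T, c:T, f:T, g:T. ✓
g: successors {b, c, h}; not (p and Diamond p) there: b:T, c:T, h:T. ✓
h: successors {a, c}; not (p and Diamond p) there: a:T, c:T. ✓
Satisfying worlds: {a, b, c, f, g, h}.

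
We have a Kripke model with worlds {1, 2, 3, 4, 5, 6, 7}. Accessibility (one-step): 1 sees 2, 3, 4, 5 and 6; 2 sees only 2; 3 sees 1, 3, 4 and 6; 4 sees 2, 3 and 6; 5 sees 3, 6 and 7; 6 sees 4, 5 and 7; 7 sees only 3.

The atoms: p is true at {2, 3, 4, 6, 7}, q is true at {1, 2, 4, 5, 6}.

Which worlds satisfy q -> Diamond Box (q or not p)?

1: q is T, Diamond Box (q or not p) is T. ✓
2: q is T, Diamond Box (q or not p) is T. ✓
3: q is F, Diamond Box (q or not p) is F. ✓
4: q is T, Diamond Box (q or not p) is T. ✓
5: q is T, Diamond Box (q or not p) is F. ✗
6: q is T, Diamond Box (q or not p) is F. ✗
7: q is F, Diamond Box (q or not p) is F. ✓

{1, 2, 3, 4, 7}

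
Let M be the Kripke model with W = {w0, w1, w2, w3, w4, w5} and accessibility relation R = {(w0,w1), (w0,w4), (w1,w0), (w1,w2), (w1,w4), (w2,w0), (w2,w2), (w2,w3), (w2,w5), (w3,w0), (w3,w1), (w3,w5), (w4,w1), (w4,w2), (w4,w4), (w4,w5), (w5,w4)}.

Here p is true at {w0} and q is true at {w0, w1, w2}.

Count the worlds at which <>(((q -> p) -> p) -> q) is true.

6

w0: successors {w1, w4}; ((q -> p) -> p) -> q there: w1:T, w4:T. ✓
w1: successors {w0, w2, w4}; ((q -> p) -> p) -> q there: w0:T, w2:T, w4:T. ✓
w2: successors {w0, w2, w3, w5}; ((q -> p) -> p) -> q there: w0:T, w2:T, w3:T, w5:T. ✓
w3: successors {w0, w1, w5}; ((q -> p) -> p) -> q there: w0:T, w1:T, w5:T. ✓
w4: successors {w1, w2, w4, w5}; ((q -> p) -> p) -> q there: w1:T, w2:T, w4:T, w5:T. ✓
w5: successors {w4}; ((q -> p) -> p) -> q there: w4:T. ✓
Satisfying worlds: {w0, w1, w2, w3, w4, w5}.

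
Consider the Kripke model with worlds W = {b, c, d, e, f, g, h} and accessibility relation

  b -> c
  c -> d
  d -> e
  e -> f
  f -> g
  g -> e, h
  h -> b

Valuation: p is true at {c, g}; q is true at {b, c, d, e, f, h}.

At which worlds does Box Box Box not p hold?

b: successors {c}; Box Box not p there: c:T. ✓
c: successors {d}; Box Box not p there: d:T. ✓
d: successors {e}; Box Box not p there: e:F. ✗
e: successors {f}; Box Box not p there: f:T. ✓
f: successors {g}; Box Box not p there: g:T. ✓
g: successors {e, h}; Box Box not p there: e:F, h:F. ✗
h: successors {b}; Box Box not p there: b:T. ✓

{b, c, e, f, h}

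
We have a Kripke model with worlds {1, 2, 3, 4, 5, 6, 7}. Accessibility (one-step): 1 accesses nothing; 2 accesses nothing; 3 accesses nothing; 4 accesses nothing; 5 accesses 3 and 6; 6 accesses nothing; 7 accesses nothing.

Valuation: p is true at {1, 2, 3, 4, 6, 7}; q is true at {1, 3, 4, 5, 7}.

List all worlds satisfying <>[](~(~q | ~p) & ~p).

{5}

1: no successors, so <>[](~(~q | ~p) & ~p) fails. ✗
2: no successors, so <>[](~(~q | ~p) & ~p) fails. ✗
3: no successors, so <>[](~(~q | ~p) & ~p) fails. ✗
4: no successors, so <>[](~(~q | ~p) & ~p) fails. ✗
5: successors {3, 6}; [](~(~q | ~p) & ~p) there: 3:T, 6:T. ✓
6: no successors, so <>[](~(~q | ~p) & ~p) fails. ✗
7: no successors, so <>[](~(~q | ~p) & ~p) fails. ✗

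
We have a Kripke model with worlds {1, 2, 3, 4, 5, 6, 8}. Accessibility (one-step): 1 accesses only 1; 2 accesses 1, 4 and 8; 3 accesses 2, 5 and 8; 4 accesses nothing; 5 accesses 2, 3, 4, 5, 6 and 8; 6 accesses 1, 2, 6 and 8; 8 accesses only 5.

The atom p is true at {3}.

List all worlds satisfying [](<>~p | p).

1: successors {1}; <>~p | p there: 1:T. ✓
2: successors {1, 4, 8}; <>~p | p there: 1:T, 4:F, 8:T. ✗
3: successors {2, 5, 8}; <>~p | p there: 2:T, 5:T, 8:T. ✓
4: no successors, so [](<>~p | p) holds vacuously. ✓
5: successors {2, 3, 4, 5, 6, 8}; <>~p | p there: 2:T, 3:T, 4:F, 5:T, 6:T, 8:T. ✗
6: successors {1, 2, 6, 8}; <>~p | p there: 1:T, 2:T, 6:T, 8:T. ✓
8: successors {5}; <>~p | p there: 5:T. ✓

{1, 3, 4, 6, 8}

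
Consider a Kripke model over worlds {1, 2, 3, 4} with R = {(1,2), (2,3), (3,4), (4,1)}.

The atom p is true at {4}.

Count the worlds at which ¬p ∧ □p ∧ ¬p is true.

1

1: ¬p ∧ □p is F, ¬p is T. ✗
2: ¬p ∧ □p is F, ¬p is T. ✗
3: ¬p ∧ □p is T, ¬p is T. ✓
4: ¬p ∧ □p is F, ¬p is F. ✗
Satisfying worlds: {3}.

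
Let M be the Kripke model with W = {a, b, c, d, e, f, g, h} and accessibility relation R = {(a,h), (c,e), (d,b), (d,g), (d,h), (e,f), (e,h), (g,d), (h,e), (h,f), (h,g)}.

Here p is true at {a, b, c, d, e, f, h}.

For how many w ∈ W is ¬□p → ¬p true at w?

6

a: ¬□p is F, ¬p is F. ✓
b: ¬□p is F, ¬p is F. ✓
c: ¬□p is F, ¬p is F. ✓
d: ¬□p is T, ¬p is F. ✗
e: ¬□p is F, ¬p is F. ✓
f: ¬□p is F, ¬p is F. ✓
g: ¬□p is F, ¬p is T. ✓
h: ¬□p is T, ¬p is F. ✗
Satisfying worlds: {a, b, c, e, f, g}.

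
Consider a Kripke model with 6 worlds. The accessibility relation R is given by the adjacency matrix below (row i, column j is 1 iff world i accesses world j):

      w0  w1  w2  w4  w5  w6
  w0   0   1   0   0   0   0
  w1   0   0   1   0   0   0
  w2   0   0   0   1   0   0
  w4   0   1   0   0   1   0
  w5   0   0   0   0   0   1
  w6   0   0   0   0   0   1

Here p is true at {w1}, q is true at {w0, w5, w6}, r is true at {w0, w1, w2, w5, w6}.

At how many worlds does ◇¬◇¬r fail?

1

w0: successors {w1}; ¬◇¬r there: w1:T. ✓
w1: successors {w2}; ¬◇¬r there: w2:F. ✗
w2: successors {w4}; ¬◇¬r there: w4:T. ✓
w4: successors {w1, w5}; ¬◇¬r there: w1:T, w5:T. ✓
w5: successors {w6}; ¬◇¬r there: w6:T. ✓
w6: successors {w6}; ¬◇¬r there: w6:T. ✓
Satisfying worlds: {w0, w2, w4, w5, w6}.
So ◇¬◇¬r fails at the other 1 world.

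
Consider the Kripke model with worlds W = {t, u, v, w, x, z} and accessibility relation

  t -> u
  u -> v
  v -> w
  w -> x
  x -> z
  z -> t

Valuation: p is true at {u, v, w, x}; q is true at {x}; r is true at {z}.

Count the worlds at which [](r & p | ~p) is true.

t: successors {u}; r & p | ~p there: u:F. ✗
u: successors {v}; r & p | ~p there: v:F. ✗
v: successors {w}; r & p | ~p there: w:F. ✗
w: successors {x}; r & p | ~p there: x:F. ✗
x: successors {z}; r & p | ~p there: z:T. ✓
z: successors {t}; r & p | ~p there: t:T. ✓
Satisfying worlds: {x, z}.

2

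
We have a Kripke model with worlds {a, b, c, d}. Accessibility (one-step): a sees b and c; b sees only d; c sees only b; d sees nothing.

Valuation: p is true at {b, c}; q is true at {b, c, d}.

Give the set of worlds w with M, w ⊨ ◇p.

{a, c}

a: successors {b, c}; p there: b:T, c:T. ✓
b: successors {d}; p there: d:F. ✗
c: successors {b}; p there: b:T. ✓
d: no successors, so ◇p fails. ✗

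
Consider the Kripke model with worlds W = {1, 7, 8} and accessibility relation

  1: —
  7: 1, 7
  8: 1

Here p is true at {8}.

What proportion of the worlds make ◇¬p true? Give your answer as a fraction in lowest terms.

2/3

1: no successors, so ◇¬p fails. ✗
7: successors {1, 7}; ¬p there: 1:T, 7:T. ✓
8: successors {1}; ¬p there: 1:T. ✓
That's 2 of 3 worlds, so 2/3.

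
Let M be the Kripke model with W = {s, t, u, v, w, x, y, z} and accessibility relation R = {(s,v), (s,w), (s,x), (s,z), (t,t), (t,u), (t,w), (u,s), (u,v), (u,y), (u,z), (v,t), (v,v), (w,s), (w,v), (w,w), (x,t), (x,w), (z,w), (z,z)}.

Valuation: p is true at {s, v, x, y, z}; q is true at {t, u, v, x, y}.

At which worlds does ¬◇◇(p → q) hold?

s: ◇◇(p → q) is T. ✗
t: ◇◇(p → q) is T. ✗
u: ◇◇(p → q) is T. ✗
v: ◇◇(p → q) is T. ✗
w: ◇◇(p → q) is T. ✗
x: ◇◇(p → q) is T. ✗
y: ◇◇(p → q) is F. ✓
z: ◇◇(p → q) is T. ✗

{y}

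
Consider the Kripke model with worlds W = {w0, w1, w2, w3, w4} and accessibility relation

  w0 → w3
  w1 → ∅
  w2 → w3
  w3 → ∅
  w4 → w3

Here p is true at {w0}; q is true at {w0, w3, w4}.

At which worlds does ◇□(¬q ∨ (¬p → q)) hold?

w0: successors {w3}; □(¬q ∨ (¬p → q)) there: w3:T. ✓
w1: no successors, so ◇□(¬q ∨ (¬p → q)) fails. ✗
w2: successors {w3}; □(¬q ∨ (¬p → q)) there: w3:T. ✓
w3: no successors, so ◇□(¬q ∨ (¬p → q)) fails. ✗
w4: successors {w3}; □(¬q ∨ (¬p → q)) there: w3:T. ✓

{w0, w2, w4}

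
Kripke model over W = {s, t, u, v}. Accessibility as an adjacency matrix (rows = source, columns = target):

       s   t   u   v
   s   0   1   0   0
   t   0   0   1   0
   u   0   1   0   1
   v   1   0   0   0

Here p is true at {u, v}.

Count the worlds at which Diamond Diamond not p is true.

s: successors {t}; Diamond not p there: t:F. ✗
t: successors {u}; Diamond not p there: u:T. ✓
u: successors {t, v}; Diamond not p there: t:F, v:T. ✓
v: successors {s}; Diamond not p there: s:T. ✓
Satisfying worlds: {t, u, v}.

3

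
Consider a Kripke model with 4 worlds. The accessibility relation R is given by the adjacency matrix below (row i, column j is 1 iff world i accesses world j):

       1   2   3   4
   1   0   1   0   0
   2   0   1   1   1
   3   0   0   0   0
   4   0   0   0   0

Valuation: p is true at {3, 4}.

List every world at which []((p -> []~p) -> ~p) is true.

{1, 3, 4}

1: successors {2}; (p -> []~p) -> ~p there: 2:T. ✓
2: successors {2, 3, 4}; (p -> []~p) -> ~p there: 2:T, 3:F, 4:F. ✗
3: no successors, so []((p -> []~p) -> ~p) holds vacuously. ✓
4: no successors, so []((p -> []~p) -> ~p) holds vacuously. ✓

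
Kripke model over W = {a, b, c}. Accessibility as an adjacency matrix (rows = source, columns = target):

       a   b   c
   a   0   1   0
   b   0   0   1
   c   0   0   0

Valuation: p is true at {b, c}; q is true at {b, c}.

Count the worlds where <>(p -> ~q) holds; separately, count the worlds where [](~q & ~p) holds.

For <>(p -> ~q):
a: successors {b}; p -> ~q there: b:F. ✗
b: successors {c}; p -> ~q there: c:F. ✗
c: no successors, so <>(p -> ~q) fails. ✗
— 0 worlds.
For [](~q & ~p):
a: successors {b}; ~q & ~p there: b:F. ✗
b: successors {c}; ~q & ~p there: c:F. ✗
c: no successors, so [](~q & ~p) holds vacuously. ✓
— 1 world.

0 and 1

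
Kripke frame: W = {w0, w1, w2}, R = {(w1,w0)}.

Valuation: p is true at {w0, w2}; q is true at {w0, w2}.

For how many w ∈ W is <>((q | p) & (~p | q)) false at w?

2

w0: no successors, so <>((q | p) & (~p | q)) fails. ✗
w1: successors {w0}; (q | p) & (~p | q) there: w0:T. ✓
w2: no successors, so <>((q | p) & (~p | q)) fails. ✗
Satisfying worlds: {w1}.
So <>((q | p) & (~p | q)) fails at the other 2 worlds.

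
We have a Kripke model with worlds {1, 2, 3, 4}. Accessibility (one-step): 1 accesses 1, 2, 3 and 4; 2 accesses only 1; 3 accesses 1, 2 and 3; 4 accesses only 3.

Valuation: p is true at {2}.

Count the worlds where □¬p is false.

1: successors {1, 2, 3, 4}; ¬p there: 1:T, 2:F, 3:T, 4:T. ✗
2: successors {1}; ¬p there: 1:T. ✓
3: successors {1, 2, 3}; ¬p there: 1:T, 2:F, 3:T. ✗
4: successors {3}; ¬p there: 3:T. ✓
Satisfying worlds: {2, 4}.
So □¬p fails at the other 2 worlds.

2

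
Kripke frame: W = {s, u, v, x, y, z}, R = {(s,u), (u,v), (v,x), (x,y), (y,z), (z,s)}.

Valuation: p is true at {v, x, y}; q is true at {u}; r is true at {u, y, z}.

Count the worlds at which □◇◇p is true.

3

s: successors {u}; ◇◇p there: u:T. ✓
u: successors {v}; ◇◇p there: v:T. ✓
v: successors {x}; ◇◇p there: x:F. ✗
x: successors {y}; ◇◇p there: y:F. ✗
y: successors {z}; ◇◇p there: z:F. ✗
z: successors {s}; ◇◇p there: s:T. ✓
Satisfying worlds: {s, u, z}.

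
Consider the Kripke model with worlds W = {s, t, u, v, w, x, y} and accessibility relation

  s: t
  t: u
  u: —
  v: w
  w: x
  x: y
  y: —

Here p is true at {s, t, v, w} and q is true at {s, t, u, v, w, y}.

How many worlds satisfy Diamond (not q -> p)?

s: successors {t}; not q -> p there: t:T. ✓
t: successors {u}; not q -> p there: u:T. ✓
u: no successors, so Diamond (not q -> p) fails. ✗
v: successors {w}; not q -> p there: w:T. ✓
w: successors {x}; not q -> p there: x:F. ✗
x: successors {y}; not q -> p there: y:T. ✓
y: no successors, so Diamond (not q -> p) fails. ✗
Satisfying worlds: {s, t, v, x}.

4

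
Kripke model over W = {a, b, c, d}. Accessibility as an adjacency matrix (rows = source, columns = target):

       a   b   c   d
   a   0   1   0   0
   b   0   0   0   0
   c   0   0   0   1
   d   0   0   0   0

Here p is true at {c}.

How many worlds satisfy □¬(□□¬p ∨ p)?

2

a: successors {b}; ¬(□□¬p ∨ p) there: b:F. ✗
b: no successors, so □¬(□□¬p ∨ p) holds vacuously. ✓
c: successors {d}; ¬(□□¬p ∨ p) there: d:F. ✗
d: no successors, so □¬(□□¬p ∨ p) holds vacuously. ✓
Satisfying worlds: {b, d}.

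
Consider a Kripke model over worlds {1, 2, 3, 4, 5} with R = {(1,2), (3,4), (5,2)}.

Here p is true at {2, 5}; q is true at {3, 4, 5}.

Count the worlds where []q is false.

2

1: successors {2}; q there: 2:F. ✗
2: no successors, so []q holds vacuously. ✓
3: successors {4}; q there: 4:T. ✓
4: no successors, so []q holds vacuously. ✓
5: successors {2}; q there: 2:F. ✗
Satisfying worlds: {2, 3, 4}.
So []q fails at the other 2 worlds.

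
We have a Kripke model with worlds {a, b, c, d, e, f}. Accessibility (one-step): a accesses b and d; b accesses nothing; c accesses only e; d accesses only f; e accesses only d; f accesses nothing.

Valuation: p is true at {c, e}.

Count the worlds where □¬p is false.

1

a: successors {b, d}; ¬p there: b:T, d:T. ✓
b: no successors, so □¬p holds vacuously. ✓
c: successors {e}; ¬p there: e:F. ✗
d: successors {f}; ¬p there: f:T. ✓
e: successors {d}; ¬p there: d:T. ✓
f: no successors, so □¬p holds vacuously. ✓
Satisfying worlds: {a, b, d, e, f}.
So □¬p fails at the other 1 world.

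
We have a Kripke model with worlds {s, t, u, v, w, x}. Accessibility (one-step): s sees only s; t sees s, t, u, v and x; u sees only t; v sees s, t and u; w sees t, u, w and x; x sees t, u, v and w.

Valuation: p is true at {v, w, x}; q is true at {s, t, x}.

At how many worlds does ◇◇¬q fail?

s: successors {s}; ◇¬q there: s:F. ✗
t: successors {s, t, u, v, x}; ◇¬q there: s:F, t:T, u:F, v:T, x:T. ✓
u: successors {t}; ◇¬q there: t:T. ✓
v: successors {s, t, u}; ◇¬q there: s:F, t:T, u:F. ✓
w: successors {t, u, w, x}; ◇¬q there: t:T, u:F, w:T, x:T. ✓
x: successors {t, u, v, w}; ◇¬q there: t:T, u:F, v:T, w:T. ✓
Satisfying worlds: {t, u, v, w, x}.
So ◇◇¬q fails at the other 1 world.

1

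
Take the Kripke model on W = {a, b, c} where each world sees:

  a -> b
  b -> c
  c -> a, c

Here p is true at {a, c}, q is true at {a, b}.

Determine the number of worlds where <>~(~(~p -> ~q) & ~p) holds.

a: successors {b}; ~(~(~p -> ~q) & ~p) there: b:F. ✗
b: successors {c}; ~(~(~p -> ~q) & ~p) there: c:T. ✓
c: successors {a, c}; ~(~(~p -> ~q) & ~p) there: a:T, c:T. ✓
Satisfying worlds: {b, c}.

2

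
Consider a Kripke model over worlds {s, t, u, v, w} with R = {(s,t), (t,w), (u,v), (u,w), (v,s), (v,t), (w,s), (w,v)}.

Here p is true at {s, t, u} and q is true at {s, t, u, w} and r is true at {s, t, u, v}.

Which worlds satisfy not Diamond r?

{t}

s: Diamond r is T. ✗
t: Diamond r is F. ✓
u: Diamond r is T. ✗
v: Diamond r is T. ✗
w: Diamond r is T. ✗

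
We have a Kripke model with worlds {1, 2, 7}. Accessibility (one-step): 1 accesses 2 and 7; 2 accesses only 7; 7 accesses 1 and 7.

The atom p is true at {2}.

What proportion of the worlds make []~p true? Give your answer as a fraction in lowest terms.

2/3

1: successors {2, 7}; ~p there: 2:F, 7:T. ✗
2: successors {7}; ~p there: 7:T. ✓
7: successors {1, 7}; ~p there: 1:T, 7:T. ✓
That's 2 of 3 worlds, so 2/3.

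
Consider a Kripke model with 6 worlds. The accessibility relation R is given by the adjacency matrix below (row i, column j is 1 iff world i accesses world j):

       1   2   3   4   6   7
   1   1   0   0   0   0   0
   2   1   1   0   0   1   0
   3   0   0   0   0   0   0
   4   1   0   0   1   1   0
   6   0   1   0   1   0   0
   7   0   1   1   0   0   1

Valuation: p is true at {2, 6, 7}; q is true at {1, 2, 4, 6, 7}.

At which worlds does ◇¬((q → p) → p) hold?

{7}

1: successors {1}; ¬((q → p) → p) there: 1:F. ✗
2: successors {1, 2, 6}; ¬((q → p) → p) there: 1:F, 2:F, 6:F. ✗
3: no successors, so ◇¬((q → p) → p) fails. ✗
4: successors {1, 4, 6}; ¬((q → p) → p) there: 1:F, 4:F, 6:F. ✗
6: successors {2, 4}; ¬((q → p) → p) there: 2:F, 4:F. ✗
7: successors {2, 3, 7}; ¬((q → p) → p) there: 2:F, 3:T, 7:F. ✓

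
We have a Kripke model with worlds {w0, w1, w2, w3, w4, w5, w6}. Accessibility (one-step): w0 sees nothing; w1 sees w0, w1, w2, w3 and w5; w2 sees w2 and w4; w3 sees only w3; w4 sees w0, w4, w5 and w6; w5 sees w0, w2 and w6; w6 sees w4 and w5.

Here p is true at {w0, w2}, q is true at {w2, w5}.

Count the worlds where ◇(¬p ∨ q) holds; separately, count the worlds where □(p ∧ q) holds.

6 and 1

For ◇(¬p ∨ q):
w0: no successors, so ◇(¬p ∨ q) fails. ✗
w1: successors {w0, w1, w2, w3, w5}; ¬p ∨ q there: w0:F, w1:T, w2:T, w3:T, w5:T. ✓
w2: successors {w2, w4}; ¬p ∨ q there: w2:T, w4:T. ✓
w3: successors {w3}; ¬p ∨ q there: w3:T. ✓
w4: successors {w0, w4, w5, w6}; ¬p ∨ q there: w0:F, w4:T, w5:T, w6:T. ✓
w5: successors {w0, w2, w6}; ¬p ∨ q there: w0:F, w2:T, w6:T. ✓
w6: successors {w4, w5}; ¬p ∨ q there: w4:T, w5:T. ✓
— 6 worlds.
For □(p ∧ q):
w0: no successors, so □(p ∧ q) holds vacuously. ✓
w1: successors {w0, w1, w2, w3, w5}; p ∧ q there: w0:F, w1:F, w2:T, w3:F, w5:F. ✗
w2: successors {w2, w4}; p ∧ q there: w2:T, w4:F. ✗
w3: successors {w3}; p ∧ q there: w3:F. ✗
w4: successors {w0, w4, w5, w6}; p ∧ q there: w0:F, w4:F, w5:F, w6:F. ✗
w5: successors {w0, w2, w6}; p ∧ q there: w0:F, w2:T, w6:F. ✗
w6: successors {w4, w5}; p ∧ q there: w4:F, w5:F. ✗
— 1 world.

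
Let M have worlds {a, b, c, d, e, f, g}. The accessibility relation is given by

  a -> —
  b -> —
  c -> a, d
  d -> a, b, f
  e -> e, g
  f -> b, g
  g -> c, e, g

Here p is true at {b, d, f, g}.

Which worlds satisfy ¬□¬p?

{c, d, e, f, g}

a: □¬p is T. ✗
b: □¬p is T. ✗
c: □¬p is F. ✓
d: □¬p is F. ✓
e: □¬p is F. ✓
f: □¬p is F. ✓
g: □¬p is F. ✓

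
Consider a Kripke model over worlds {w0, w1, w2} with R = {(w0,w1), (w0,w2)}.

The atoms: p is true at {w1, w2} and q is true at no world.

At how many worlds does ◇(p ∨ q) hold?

1

w0: successors {w1, w2}; p ∨ q there: w1:T, w2:T. ✓
w1: no successors, so ◇(p ∨ q) fails. ✗
w2: no successors, so ◇(p ∨ q) fails. ✗
Satisfying worlds: {w0}.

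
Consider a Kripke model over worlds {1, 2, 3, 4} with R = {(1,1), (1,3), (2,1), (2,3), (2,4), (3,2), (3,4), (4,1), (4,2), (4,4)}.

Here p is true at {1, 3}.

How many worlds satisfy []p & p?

1

1: []p is T, p is T. ✓
2: []p is F, p is F. ✗
3: []p is F, p is T. ✗
4: []p is F, p is F. ✗
Satisfying worlds: {1}.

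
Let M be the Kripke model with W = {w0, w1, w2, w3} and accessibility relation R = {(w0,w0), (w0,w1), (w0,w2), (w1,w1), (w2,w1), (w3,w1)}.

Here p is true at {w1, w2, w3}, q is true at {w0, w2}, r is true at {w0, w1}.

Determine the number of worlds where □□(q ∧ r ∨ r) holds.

3

w0: successors {w0, w1, w2}; □(q ∧ r ∨ r) there: w0:F, w1:T, w2:T. ✗
w1: successors {w1}; □(q ∧ r ∨ r) there: w1:T. ✓
w2: successors {w1}; □(q ∧ r ∨ r) there: w1:T. ✓
w3: successors {w1}; □(q ∧ r ∨ r) there: w1:T. ✓
Satisfying worlds: {w1, w2, w3}.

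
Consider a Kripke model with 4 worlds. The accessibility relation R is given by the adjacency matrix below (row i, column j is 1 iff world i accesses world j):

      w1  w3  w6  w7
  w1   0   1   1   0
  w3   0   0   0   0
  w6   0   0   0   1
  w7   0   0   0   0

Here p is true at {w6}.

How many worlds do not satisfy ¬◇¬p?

w1: ◇¬p is T. ✗
w3: ◇¬p is F. ✓
w6: ◇¬p is T. ✗
w7: ◇¬p is F. ✓
Satisfying worlds: {w3, w7}.
So ¬◇¬p fails at the other 2 worlds.

2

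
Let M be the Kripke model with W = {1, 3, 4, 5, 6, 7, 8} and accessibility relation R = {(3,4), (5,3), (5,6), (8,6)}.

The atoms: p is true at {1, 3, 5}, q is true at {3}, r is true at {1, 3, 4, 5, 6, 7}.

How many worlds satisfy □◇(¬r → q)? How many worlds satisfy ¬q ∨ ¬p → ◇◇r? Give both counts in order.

For □◇(¬r → q):
1: no successors, so □◇(¬r → q) holds vacuously. ✓
3: successors {4}; ◇(¬r → q) there: 4:F. ✗
4: no successors, so □◇(¬r → q) holds vacuously. ✓
5: successors {3, 6}; ◇(¬r → q) there: 3:T, 6:F. ✗
6: no successors, so □◇(¬r → q) holds vacuously. ✓
7: no successors, so □◇(¬r → q) holds vacuously. ✓
8: successors {6}; ◇(¬r → q) there: 6:F. ✗
— 4 worlds.
For ¬q ∨ ¬p → ◇◇r:
1: ¬q ∨ ¬p is T, ◇◇r is F. ✗
3: ¬q ∨ ¬p is F, ◇◇r is F. ✓
4: ¬q ∨ ¬p is T, ◇◇r is F. ✗
5: ¬q ∨ ¬p is T, ◇◇r is T. ✓
6: ¬q ∨ ¬p is T, ◇◇r is F. ✗
7: ¬q ∨ ¬p is T, ◇◇r is F. ✗
8: ¬q ∨ ¬p is T, ◇◇r is F. ✗
— 2 worlds.

4 and 2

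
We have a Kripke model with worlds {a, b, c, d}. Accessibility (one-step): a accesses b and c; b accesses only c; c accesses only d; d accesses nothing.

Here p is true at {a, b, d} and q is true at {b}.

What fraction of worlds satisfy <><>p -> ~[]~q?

a: <><>p is T, ~[]~q is T. ✓
b: <><>p is T, ~[]~q is F. ✗
c: <><>p is F, ~[]~q is F. ✓
d: <><>p is F, ~[]~q is F. ✓
That's 3 of 4 worlds, so 3/4.

3/4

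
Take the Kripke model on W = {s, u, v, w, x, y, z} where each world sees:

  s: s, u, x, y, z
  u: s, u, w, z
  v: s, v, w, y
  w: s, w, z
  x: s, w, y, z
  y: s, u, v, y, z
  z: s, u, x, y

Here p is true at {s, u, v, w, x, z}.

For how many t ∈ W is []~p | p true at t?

s: []~p is F, p is T. ✓
u: []~p is F, p is T. ✓
v: []~p is F, p is T. ✓
w: []~p is F, p is T. ✓
x: []~p is F, p is T. ✓
y: []~p is F, p is F. ✗
z: []~p is F, p is T. ✓
Satisfying worlds: {s, u, v, w, x, z}.

6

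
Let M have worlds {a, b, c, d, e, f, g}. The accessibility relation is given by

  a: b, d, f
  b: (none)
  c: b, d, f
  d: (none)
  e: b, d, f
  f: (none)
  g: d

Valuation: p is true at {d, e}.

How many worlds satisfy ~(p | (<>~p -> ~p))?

a: p | (<>~p -> ~p) is T. ✗
b: p | (<>~p -> ~p) is T. ✗
c: p | (<>~p -> ~p) is T. ✗
d: p | (<>~p -> ~p) is T. ✗
e: p | (<>~p -> ~p) is T. ✗
f: p | (<>~p -> ~p) is T. ✗
g: p | (<>~p -> ~p) is T. ✗
Satisfying worlds: ∅.

0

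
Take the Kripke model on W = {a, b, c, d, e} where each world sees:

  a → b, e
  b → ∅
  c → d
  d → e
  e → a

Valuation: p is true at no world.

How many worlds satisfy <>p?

0

a: successors {b, e}; p there: b:F, e:F. ✗
b: no successors, so <>p fails. ✗
c: successors {d}; p there: d:F. ✗
d: successors {e}; p there: e:F. ✗
e: successors {a}; p there: a:F. ✗
Satisfying worlds: ∅.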